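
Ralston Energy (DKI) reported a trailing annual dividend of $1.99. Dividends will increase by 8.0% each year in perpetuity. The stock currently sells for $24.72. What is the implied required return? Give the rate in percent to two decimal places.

16.69%

Rearranging the constant-growth DDM: r = D₁/P₀ + g.
D₁ = 1.99 × (1 + 0.08) = 2.1492.
r = 2.1492 / 24.72 + 0.08 = 0.08694 + 0.08 = 0.16694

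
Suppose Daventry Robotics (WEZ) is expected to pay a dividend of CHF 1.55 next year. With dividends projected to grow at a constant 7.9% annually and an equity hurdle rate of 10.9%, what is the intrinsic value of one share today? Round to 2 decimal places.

CHF 51.67

Gordon growth model: P₀ = D₁/(r − g), with D₁ = 1.55 given directly.
P₀ = 1.5500 / (0.109 − 0.079) = 1.5500 / 0.03 = 51.6667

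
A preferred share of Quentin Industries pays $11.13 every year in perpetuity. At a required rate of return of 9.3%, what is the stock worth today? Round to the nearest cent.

Zero-growth DDM (perpetuity): P₀ = D/r = 11.13 / 0.093 = 119.6774

$119.68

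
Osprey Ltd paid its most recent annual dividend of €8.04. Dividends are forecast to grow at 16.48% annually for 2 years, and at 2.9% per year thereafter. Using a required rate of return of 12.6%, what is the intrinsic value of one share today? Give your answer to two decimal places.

Two-stage DDM. Project D₁…D_2 at 0.1648, terminal growth 0.029, discount at r = 0.126.
D_1 = 9.3650
D_2 = 10.9083
Terminal value at t=2: TV = D_3/(r−g) = 11.2247/(0.126−0.029) = 115.7184
P₀ = 9.3650/(1+0.126)^1 + 10.9083/(1+0.126)^2 + 115.7184/(1+0.126)^2 = 108.1902

€108.19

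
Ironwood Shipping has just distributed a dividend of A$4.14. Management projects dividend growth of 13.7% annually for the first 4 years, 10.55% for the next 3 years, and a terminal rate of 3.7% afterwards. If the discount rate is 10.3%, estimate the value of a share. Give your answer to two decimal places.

Three-stage DDM. Project D₁…D_7; terminal Gordon value at t=7 with g = 0.037; discount at r = 0.103.
D_1 = 4.7072
D_2 = 5.3521
D_3 = 6.0853
D_4 = 6.9190
D_5 = 7.6489
D_6 = 8.4559
D_7 = 9.3480
TV_7 = 9.6939/(0.103−0.037) = 146.8768
P₀ = Σ Dₜ/(1+r)ᵗ + TV_7/(1+r)^7 = 105.9111

A$105.91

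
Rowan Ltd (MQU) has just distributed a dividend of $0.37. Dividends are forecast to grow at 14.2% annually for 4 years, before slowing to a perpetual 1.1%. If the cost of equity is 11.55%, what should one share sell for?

$5.50

Two-stage DDM. Project D₁…D_4 at 0.142, terminal growth 0.011, discount at r = 0.1155.
D_1 = 0.4225
D_2 = 0.4825
D_3 = 0.5511
D_4 = 0.6293
Terminal value at t=4: TV = D_5/(r−g) = 0.6362/(0.1155−0.011) = 6.0884
P₀ = 0.4225/(1+0.1155)^1 + 0.4825/(1+0.1155)^2 + 0.5511/(1+0.1155)^3 + 0.6293/(1+0.1155)^4 + 6.0884/(1+0.1155)^4 = 5.5021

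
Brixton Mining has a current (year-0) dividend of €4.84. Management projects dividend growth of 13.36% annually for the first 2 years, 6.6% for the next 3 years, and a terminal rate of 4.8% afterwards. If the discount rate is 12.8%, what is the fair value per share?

Three-stage DDM. Project D₁…D_5; terminal Gordon value at t=5 with g = 0.048; discount at r = 0.128.
D_1 = 5.4866
D_2 = 6.2196
D_3 = 6.6301
D_4 = 7.0677
D_5 = 7.5342
TV_5 = 7.8958/(0.128−0.048) = 98.6979
P₀ = Σ Dₜ/(1+r)ᵗ + TV_5/(1+r)^5 = 76.9088

€76.91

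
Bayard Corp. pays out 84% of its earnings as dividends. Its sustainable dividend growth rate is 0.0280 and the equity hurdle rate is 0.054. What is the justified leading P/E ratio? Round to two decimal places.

Justified leading P/E = b/(r−g) = 0.84/(0.054−0.028) = 32.3077

32.31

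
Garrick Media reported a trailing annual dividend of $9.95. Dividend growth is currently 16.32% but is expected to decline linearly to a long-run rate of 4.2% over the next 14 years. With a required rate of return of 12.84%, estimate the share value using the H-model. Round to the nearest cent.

$217.70

H-model: P₀ = D₀[(1+g_L) + H(g_S−g_L)]/(r−g_L), with H = 14/2 = 7.
P₀ = 9.95 × [(1+0.042) + 7×(0.1632−0.042)] / (0.1284−0.042)
   = 9.95 × 1.8904 / 0.0864 = 217.7023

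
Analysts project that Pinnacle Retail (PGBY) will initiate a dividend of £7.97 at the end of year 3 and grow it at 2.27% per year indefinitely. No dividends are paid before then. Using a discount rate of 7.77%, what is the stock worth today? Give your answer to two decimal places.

Deferred-dividend DDM. At t=2 the remaining stream is a growing perpetuity with first payment D_3 = 7.97.
V_2 = D_3/(r−g) = 7.97/(0.0777−0.0227) = 144.9091
P₀ = V_2/(1+r)^2 = 144.9091/(1+0.0777)^2 = 124.7670

£124.77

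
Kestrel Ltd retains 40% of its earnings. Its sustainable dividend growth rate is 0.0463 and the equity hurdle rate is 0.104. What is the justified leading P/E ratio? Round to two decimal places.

10.40

Payout ratio b = 1 − 0.40 = 0.60.
Justified leading P/E = b/(r−g) = 0.60/(0.104−0.0463) = 10.3986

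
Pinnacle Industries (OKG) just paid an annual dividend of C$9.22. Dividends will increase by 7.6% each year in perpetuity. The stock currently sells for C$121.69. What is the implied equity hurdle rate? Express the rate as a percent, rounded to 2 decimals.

15.75%

Rearranging the constant-growth DDM: r = D₁/P₀ + g.
D₁ = 9.22 × (1 + 0.076) = 9.9207.
r = 9.9207 / 121.69 + 0.076 = 0.08152 + 0.076 = 0.15752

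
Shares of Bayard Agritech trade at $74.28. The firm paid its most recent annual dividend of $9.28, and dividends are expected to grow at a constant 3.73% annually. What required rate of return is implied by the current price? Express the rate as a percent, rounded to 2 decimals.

Rearranging the constant-growth DDM: r = D₁/P₀ + g.
D₁ = 9.28 × (1 + 0.0373) = 9.6261.
r = 9.6261 / 74.28 + 0.0373 = 0.12959 + 0.0373 = 0.16689

16.69%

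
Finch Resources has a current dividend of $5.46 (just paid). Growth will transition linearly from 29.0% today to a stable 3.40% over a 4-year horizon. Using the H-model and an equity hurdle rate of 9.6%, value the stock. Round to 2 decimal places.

$136.15

H-model: P₀ = D₀[(1+g_L) + H(g_S−g_L)]/(r−g_L), with H = 4/2 = 2.
P₀ = 5.46 × [(1+0.034) + 2×(0.29−0.034)] / (0.096−0.034)
   = 5.46 × 1.5460 / 0.062 = 136.1477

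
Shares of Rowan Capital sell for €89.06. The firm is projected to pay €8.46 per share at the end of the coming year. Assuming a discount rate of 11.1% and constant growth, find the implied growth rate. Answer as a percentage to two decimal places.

From P₀ = D₁/(r − g), the implied growth is g = r − D₁/P₀.
g = 0.111 − 8.46/89.06 = 0.111 − 0.09499 = 0.01601

1.60%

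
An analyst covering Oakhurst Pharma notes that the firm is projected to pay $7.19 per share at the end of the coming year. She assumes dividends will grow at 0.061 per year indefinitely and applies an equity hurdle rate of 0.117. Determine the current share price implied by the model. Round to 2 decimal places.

$128.39

Gordon growth model: P₀ = D₁/(r − g), with D₁ = 7.19 given directly.
P₀ = 7.1900 / (0.117 − 0.061) = 7.1900 / 0.056 = 128.3929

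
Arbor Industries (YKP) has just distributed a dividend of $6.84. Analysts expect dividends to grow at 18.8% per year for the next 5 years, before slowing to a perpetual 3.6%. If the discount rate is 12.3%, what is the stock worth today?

$148.53

Two-stage DDM. Project D₁…D_5 at 0.188, terminal growth 0.036, discount at r = 0.123.
D_1 = 8.1259
D_2 = 9.6536
D_3 = 11.4685
D_4 = 13.6245
D_5 = 16.1860
Terminal value at t=5: TV = D_6/(r−g) = 16.7686/(0.123−0.036) = 192.7431
P₀ = 8.1259/(1+0.123)^1 + 9.6536/(1+0.123)^2 + 11.4685/(1+0.123)^3 + 13.6245/(1+0.123)^4 + 16.1860/(1+0.123)^5 + 192.7431/(1+0.123)^5 = 148.5318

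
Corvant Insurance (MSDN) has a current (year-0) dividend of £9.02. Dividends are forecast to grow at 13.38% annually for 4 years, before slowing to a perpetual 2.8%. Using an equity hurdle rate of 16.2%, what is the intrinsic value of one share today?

£96.66

Two-stage DDM. Project D₁…D_4 at 0.1338, terminal growth 0.028, discount at r = 0.162.
D_1 = 10.2269
D_2 = 11.5952
D_3 = 13.1467
D_4 = 14.9057
Terminal value at t=4: TV = D_5/(r−g) = 15.3231/(0.162−0.028) = 114.3512
P₀ = 10.2269/(1+0.162)^1 + 11.5952/(1+0.162)^2 + 13.1467/(1+0.162)^3 + 14.9057/(1+0.162)^4 + 114.3512/(1+0.162)^4 = 96.6649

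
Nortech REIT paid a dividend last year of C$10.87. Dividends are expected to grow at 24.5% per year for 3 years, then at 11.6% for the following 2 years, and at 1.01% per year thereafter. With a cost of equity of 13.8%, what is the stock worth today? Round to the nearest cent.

Three-stage DDM. Project D₁…D_5; terminal Gordon value at t=5 with g = 0.0101; discount at r = 0.138.
D_1 = 13.5332
D_2 = 16.8488
D_3 = 20.9767
D_4 = 23.4100
D_5 = 26.1256
TV_5 = 26.3895/(0.138−0.0101) = 206.3288
P₀ = Σ Dₜ/(1+r)ᵗ + TV_5/(1+r)^5 = 174.8882

C$174.89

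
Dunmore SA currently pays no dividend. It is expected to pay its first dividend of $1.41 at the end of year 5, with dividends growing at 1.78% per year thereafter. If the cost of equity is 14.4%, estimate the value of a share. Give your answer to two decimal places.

Deferred-dividend DDM. At t=4 the remaining stream is a growing perpetuity with first payment D_5 = 1.41.
V_4 = D_5/(r−g) = 1.41/(0.144−0.0178) = 11.1727
P₀ = V_4/(1+r)^4 = 11.1727/(1+0.144)^4 = 6.5231

$6.52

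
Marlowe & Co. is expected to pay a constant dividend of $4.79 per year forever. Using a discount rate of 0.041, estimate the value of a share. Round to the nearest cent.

$116.83

Zero-growth DDM (perpetuity): P₀ = D/r = 4.79 / 0.041 = 116.8293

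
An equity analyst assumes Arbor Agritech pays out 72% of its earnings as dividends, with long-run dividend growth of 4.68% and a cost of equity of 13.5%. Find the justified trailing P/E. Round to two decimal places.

8.55

Justified trailing P/E = b(1+g)/(r−g) = 0.72×(1+0.0468)/(0.135−0.0468) = 8.5453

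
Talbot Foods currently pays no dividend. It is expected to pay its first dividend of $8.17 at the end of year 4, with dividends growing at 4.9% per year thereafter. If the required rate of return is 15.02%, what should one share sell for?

Deferred-dividend DDM. At t=3 the remaining stream is a growing perpetuity with first payment D_4 = 8.17.
V_3 = D_4/(r−g) = 8.17/(0.1502−0.049) = 80.7312
P₀ = V_3/(1+r)^3 = 80.7312/(1+0.1502)^3 = 53.0544

$53.05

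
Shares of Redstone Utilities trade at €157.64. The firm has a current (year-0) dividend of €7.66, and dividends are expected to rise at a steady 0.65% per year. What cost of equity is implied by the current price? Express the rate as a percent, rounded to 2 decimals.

5.54%

Rearranging the constant-growth DDM: r = D₁/P₀ + g.
D₁ = 7.66 × (1 + 0.0065) = 7.7098.
r = 7.7098 / 157.64 + 0.0065 = 0.04891 + 0.0065 = 0.05541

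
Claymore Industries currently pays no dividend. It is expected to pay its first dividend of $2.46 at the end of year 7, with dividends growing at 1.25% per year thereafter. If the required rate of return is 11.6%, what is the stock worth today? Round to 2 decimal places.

$12.30

Deferred-dividend DDM. At t=6 the remaining stream is a growing perpetuity with first payment D_7 = 2.46.
V_6 = D_7/(r−g) = 2.46/(0.116−0.0125) = 23.7681
P₀ = V_6/(1+r)^6 = 23.7681/(1+0.116)^6 = 12.3030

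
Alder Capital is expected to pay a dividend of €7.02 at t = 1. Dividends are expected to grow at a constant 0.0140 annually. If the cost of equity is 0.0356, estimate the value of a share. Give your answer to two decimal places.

€325.00

Gordon growth model: P₀ = D₁/(r − g), with D₁ = 7.02 given directly.
P₀ = 7.0200 / (0.0356 − 0.014) = 7.0200 / 0.0216 = 325.0000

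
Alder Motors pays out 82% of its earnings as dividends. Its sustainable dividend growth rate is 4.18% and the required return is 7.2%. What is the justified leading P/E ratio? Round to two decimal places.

27.15

Justified leading P/E = b/(r−g) = 0.82/(0.072−0.0418) = 27.1523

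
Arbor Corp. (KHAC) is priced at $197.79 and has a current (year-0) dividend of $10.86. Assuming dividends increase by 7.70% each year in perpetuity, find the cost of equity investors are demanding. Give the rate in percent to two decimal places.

13.61%

Rearranging the constant-growth DDM: r = D₁/P₀ + g.
D₁ = 10.86 × (1 + 0.077) = 11.6962.
r = 11.6962 / 197.79 + 0.077 = 0.05913 + 0.077 = 0.13613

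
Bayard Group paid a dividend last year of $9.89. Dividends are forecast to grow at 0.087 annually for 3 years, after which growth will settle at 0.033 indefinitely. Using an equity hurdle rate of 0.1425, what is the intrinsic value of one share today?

$107.23

Two-stage DDM. Project D₁…D_3 at 0.087, terminal growth 0.033, discount at r = 0.1425.
D_1 = 10.7504
D_2 = 11.6857
D_3 = 12.7024
Terminal value at t=3: TV = D_4/(r−g) = 13.1216/(0.1425−0.033) = 119.8315
P₀ = 10.7504/(1+0.1425)^1 + 11.6857/(1+0.1425)^2 + 12.7024/(1+0.1425)^3 + 119.8315/(1+0.1425)^3 = 107.2327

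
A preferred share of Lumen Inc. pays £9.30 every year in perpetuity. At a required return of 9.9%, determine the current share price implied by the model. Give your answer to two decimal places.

Zero-growth DDM (perpetuity): P₀ = D/r = 9.30 / 0.099 = 93.9394

£93.94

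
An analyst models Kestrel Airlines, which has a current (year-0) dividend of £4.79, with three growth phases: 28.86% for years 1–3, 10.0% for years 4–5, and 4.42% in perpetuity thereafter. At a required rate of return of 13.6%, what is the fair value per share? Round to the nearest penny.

£106.48

Three-stage DDM. Project D₁…D_5; terminal Gordon value at t=5 with g = 0.0442; discount at r = 0.136.
D_1 = 6.1724
D_2 = 7.9537
D_3 = 10.2492
D_4 = 11.2741
D_5 = 12.4015
TV_5 = 12.9497/(0.136−0.0442) = 141.0640
P₀ = Σ Dₜ/(1+r)ᵗ + TV_5/(1+r)^5 = 106.4761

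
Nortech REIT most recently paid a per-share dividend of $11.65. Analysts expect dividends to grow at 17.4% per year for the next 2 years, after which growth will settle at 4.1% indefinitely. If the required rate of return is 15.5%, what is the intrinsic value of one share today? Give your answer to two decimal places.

$133.79

Two-stage DDM. Project D₁…D_2 at 0.174, terminal growth 0.041, discount at r = 0.155.
D_1 = 13.6771
D_2 = 16.0569
Terminal value at t=2: TV = D_3/(r−g) = 16.7152/(0.155−0.041) = 146.6250
P₀ = 13.6771/(1+0.155)^1 + 16.0569/(1+0.155)^2 + 146.6250/(1+0.155)^2 = 133.7898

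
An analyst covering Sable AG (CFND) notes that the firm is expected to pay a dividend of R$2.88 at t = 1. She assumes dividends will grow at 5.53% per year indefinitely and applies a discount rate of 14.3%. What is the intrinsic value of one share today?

R$32.84

Gordon growth model: P₀ = D₁/(r − g), with D₁ = 2.88 given directly.
P₀ = 2.8800 / (0.143 − 0.0553) = 2.8800 / 0.0877 = 32.8392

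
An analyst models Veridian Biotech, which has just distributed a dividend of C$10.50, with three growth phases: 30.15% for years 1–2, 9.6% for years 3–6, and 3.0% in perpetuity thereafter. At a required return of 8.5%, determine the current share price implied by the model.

C$384.27

Three-stage DDM. Project D₁…D_6; terminal Gordon value at t=6 with g = 0.03; discount at r = 0.085.
D_1 = 13.6657
D_2 = 17.7860
D_3 = 19.4934
D_4 = 21.3648
D_5 = 23.4158
D_6 = 25.6637
TV_6 = 26.4336/(0.085−0.03) = 480.6118
P₀ = Σ Dₜ/(1+r)ᵗ + TV_6/(1+r)^6 = 384.2731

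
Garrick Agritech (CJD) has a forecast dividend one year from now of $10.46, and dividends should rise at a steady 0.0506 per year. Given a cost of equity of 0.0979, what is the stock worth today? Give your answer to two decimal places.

$221.14

Gordon growth model: P₀ = D₁/(r − g), with D₁ = 10.46 given directly.
P₀ = 10.4600 / (0.0979 − 0.0506) = 10.4600 / 0.0473 = 221.1416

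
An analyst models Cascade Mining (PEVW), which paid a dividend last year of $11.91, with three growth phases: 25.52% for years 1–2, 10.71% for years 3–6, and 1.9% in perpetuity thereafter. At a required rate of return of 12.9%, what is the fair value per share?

$210.14

Three-stage DDM. Project D₁…D_6; terminal Gordon value at t=6 with g = 0.019; discount at r = 0.129.
D_1 = 14.9494
D_2 = 18.7645
D_3 = 20.7742
D_4 = 22.9991
D_5 = 25.4623
D_6 = 28.1893
TV_6 = 28.7249/(0.129−0.019) = 261.1359
P₀ = Σ Dₜ/(1+r)ᵗ + TV_6/(1+r)^6 = 210.1441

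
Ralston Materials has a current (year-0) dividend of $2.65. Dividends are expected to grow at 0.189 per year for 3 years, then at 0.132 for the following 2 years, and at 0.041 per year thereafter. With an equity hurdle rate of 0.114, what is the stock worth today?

$63.12

Three-stage DDM. Project D₁…D_5; terminal Gordon value at t=5 with g = 0.041; discount at r = 0.114.
D_1 = 3.1509
D_2 = 3.7464
D_3 = 4.4544
D_4 = 5.0424
D_5 = 5.7080
TV_5 = 5.9420/(0.114−0.041) = 81.3977
P₀ = Σ Dₜ/(1+r)ᵗ + TV_5/(1+r)^5 = 63.1150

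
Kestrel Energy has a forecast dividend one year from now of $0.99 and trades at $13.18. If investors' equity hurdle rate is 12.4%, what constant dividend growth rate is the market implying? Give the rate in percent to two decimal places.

4.89%

From P₀ = D₁/(r − g), the implied growth is g = r − D₁/P₀.
g = 0.124 − 0.99/13.18 = 0.124 − 0.07511 = 0.04889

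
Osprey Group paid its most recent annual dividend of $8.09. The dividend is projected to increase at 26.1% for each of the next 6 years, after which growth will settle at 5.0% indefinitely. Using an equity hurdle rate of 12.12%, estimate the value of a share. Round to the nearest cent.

Two-stage DDM. Project D₁…D_6 at 0.261, terminal growth 0.05, discount at r = 0.1212.
D_1 = 10.2015
D_2 = 12.8641
D_3 = 16.2216
D_4 = 20.4554
D_5 = 25.7943
D_6 = 32.5266
Terminal value at t=6: TV = D_7/(r−g) = 34.1530/(0.1212−0.05) = 479.6764
P₀ = 10.2015/(1+0.1212)^1 + 12.8641/(1+0.1212)^2 + 16.2216/(1+0.1212)^3 + 20.4554/(1+0.1212)^4 + 25.7943/(1+0.1212)^5 + 32.5266/(1+0.1212)^6 + 479.6764/(1+0.1212)^6 = 316.1796

$316.18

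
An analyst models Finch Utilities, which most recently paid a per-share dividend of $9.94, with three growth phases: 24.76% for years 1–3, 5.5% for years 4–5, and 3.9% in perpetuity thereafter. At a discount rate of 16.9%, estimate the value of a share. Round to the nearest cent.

Three-stage DDM. Project D₁…D_5; terminal Gordon value at t=5 with g = 0.039; discount at r = 0.169.
D_1 = 12.4011
D_2 = 15.4717
D_3 = 19.3025
D_4 = 20.3641
D_5 = 21.4841
TV_5 = 22.3220/(0.169−0.039) = 171.7076
P₀ = Σ Dₜ/(1+r)ᵗ + TV_5/(1+r)^5 = 133.4118

$133.41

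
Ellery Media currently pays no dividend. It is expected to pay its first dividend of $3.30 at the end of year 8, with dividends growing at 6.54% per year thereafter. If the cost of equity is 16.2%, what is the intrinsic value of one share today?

Deferred-dividend DDM. At t=7 the remaining stream is a growing perpetuity with first payment D_8 = 3.30.
V_7 = D_8/(r−g) = 3.30/(0.162−0.0654) = 34.1615
P₀ = V_7/(1+r)^7 = 34.1615/(1+0.162)^7 = 11.9425

$11.94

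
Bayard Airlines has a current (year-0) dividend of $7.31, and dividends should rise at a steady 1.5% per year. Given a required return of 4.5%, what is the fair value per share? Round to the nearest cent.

$247.32

Gordon growth model: P₀ = D₁/(r − g). D₁ = 7.31 × (1 + 0.015) = 7.4196.
P₀ = 7.4196 / (0.045 − 0.015) = 7.4196 / 0.03 = 247.3217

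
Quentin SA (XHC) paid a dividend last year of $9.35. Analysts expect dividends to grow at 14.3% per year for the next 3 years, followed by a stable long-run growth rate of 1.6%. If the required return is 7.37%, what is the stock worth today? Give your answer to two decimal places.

Two-stage DDM. Project D₁…D_3 at 0.143, terminal growth 0.016, discount at r = 0.0737.
D_1 = 10.6870
D_2 = 12.2153
D_3 = 13.9621
Terminal value at t=3: TV = D_4/(r−g) = 14.1855/(0.0737−0.016) = 245.8489
P₀ = 10.6870/(1+0.0737)^1 + 12.2153/(1+0.0737)^2 + 13.9621/(1+0.0737)^3 + 245.8489/(1+0.0737)^3 = 230.4475

$230.45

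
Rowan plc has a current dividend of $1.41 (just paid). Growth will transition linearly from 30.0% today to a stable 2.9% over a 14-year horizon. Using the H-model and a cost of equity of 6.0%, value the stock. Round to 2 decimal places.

$133.09

H-model: P₀ = D₀[(1+g_L) + H(g_S−g_L)]/(r−g_L), with H = 14/2 = 7.
P₀ = 1.41 × [(1+0.029) + 7×(0.3−0.029)] / (0.06−0.029)
   = 1.41 × 2.9260 / 0.031 = 133.0858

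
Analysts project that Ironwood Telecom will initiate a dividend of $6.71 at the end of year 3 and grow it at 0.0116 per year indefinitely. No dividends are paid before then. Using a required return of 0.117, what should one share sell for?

Deferred-dividend DDM. At t=2 the remaining stream is a growing perpetuity with first payment D_3 = 6.71.
V_2 = D_3/(r−g) = 6.71/(0.117−0.0116) = 63.6622
P₀ = V_2/(1+r)^2 = 63.6622/(1+0.117)^2 = 51.0241

$51.02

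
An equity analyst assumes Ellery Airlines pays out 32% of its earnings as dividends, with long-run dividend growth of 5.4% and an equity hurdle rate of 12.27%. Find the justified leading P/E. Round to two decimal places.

Justified leading P/E = b/(r−g) = 0.32/(0.1227−0.054) = 4.6579

4.66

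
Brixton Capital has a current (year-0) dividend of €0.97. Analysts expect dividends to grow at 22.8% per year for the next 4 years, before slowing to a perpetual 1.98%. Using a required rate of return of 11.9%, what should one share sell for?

Two-stage DDM. Project D₁…D_4 at 0.228, terminal growth 0.0198, discount at r = 0.119.
D_1 = 1.1912
D_2 = 1.4627
D_3 = 1.7963
D_4 = 2.2058
Terminal value at t=4: TV = D_5/(r−g) = 2.2495/(0.119−0.0198) = 22.6761
P₀ = 1.1912/(1+0.119)^1 + 1.4627/(1+0.119)^2 + 1.7963/(1+0.119)^3 + 2.2058/(1+0.119)^4 + 22.6761/(1+0.119)^4 = 19.3841

€19.38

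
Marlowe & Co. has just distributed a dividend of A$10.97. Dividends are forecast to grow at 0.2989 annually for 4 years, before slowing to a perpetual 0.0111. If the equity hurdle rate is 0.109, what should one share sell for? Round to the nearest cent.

A$279.37

Two-stage DDM. Project D₁…D_4 at 0.2989, terminal growth 0.0111, discount at r = 0.109.
D_1 = 14.2489
D_2 = 18.5079
D_3 = 24.0400
D_4 = 31.2255
Terminal value at t=4: TV = D_5/(r−g) = 31.5721/(0.109−0.0111) = 322.4935
P₀ = 14.2489/(1+0.109)^1 + 18.5079/(1+0.109)^2 + 24.0400/(1+0.109)^3 + 31.2255/(1+0.109)^4 + 322.4935/(1+0.109)^4 = 279.3696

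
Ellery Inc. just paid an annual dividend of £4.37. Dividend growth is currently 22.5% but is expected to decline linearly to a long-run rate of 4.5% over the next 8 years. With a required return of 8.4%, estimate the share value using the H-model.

£197.77

H-model: P₀ = D₀[(1+g_L) + H(g_S−g_L)]/(r−g_L), with H = 8/2 = 4.
P₀ = 4.37 × [(1+0.045) + 4×(0.225−0.045)] / (0.084−0.045)
   = 4.37 × 1.7650 / 0.039 = 197.7705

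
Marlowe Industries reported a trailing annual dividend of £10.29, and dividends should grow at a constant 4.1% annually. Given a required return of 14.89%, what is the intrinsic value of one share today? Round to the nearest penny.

£99.28

Gordon growth model: P₀ = D₁/(r − g). D₁ = 10.29 × (1 + 0.041) = 10.7119.
P₀ = 10.7119 / (0.1489 − 0.041) = 10.7119 / 0.1079 = 99.2761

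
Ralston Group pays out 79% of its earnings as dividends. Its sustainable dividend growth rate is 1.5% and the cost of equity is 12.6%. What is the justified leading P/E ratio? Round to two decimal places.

7.12

Justified leading P/E = b/(r−g) = 0.79/(0.126−0.015) = 7.1171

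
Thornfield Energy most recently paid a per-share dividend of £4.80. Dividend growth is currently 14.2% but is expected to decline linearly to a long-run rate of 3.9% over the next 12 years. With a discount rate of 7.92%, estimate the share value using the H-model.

H-model: P₀ = D₀[(1+g_L) + H(g_S−g_L)]/(r−g_L), with H = 12/2 = 6.
P₀ = 4.80 × [(1+0.039) + 6×(0.142−0.039)] / (0.0792−0.039)
   = 4.80 × 1.6570 / 0.0402 = 197.8507

£197.85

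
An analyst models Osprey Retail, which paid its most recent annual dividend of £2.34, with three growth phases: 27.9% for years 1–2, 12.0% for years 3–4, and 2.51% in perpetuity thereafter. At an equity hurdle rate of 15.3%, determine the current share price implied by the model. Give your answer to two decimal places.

Three-stage DDM. Project D₁…D_4; terminal Gordon value at t=4 with g = 0.0251; discount at r = 0.153.
D_1 = 2.9929
D_2 = 3.8279
D_3 = 4.2872
D_4 = 4.8017
TV_4 = 4.9222/(0.153−0.0251) = 38.4848
P₀ = Σ Dₜ/(1+r)ᵗ + TV_4/(1+r)^4 = 32.7646

£32.76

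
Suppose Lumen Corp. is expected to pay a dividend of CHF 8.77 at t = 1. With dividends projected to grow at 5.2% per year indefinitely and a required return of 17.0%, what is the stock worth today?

Gordon growth model: P₀ = D₁/(r − g), with D₁ = 8.77 given directly.
P₀ = 8.7700 / (0.17 − 0.052) = 8.7700 / 0.118 = 74.3220

CHF 74.32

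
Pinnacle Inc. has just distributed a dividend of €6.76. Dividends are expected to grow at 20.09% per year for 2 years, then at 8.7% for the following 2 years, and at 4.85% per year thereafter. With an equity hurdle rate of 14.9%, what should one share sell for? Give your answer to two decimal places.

Three-stage DDM. Project D₁…D_4; terminal Gordon value at t=4 with g = 0.0485; discount at r = 0.149.
D_1 = 8.1181
D_2 = 9.7490
D_3 = 10.5972
D_4 = 11.5191
TV_4 = 12.0778/(0.149−0.0485) = 120.1771
P₀ = Σ Dₜ/(1+r)ᵗ + TV_4/(1+r)^4 = 96.9961

€97.00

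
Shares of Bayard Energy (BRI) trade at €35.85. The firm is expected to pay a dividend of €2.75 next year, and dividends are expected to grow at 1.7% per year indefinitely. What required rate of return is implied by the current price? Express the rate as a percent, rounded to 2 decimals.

9.37%

Rearranging the constant-growth DDM: r = D₁/P₀ + g.
r = 2.7500 / 35.85 + 0.017 = 0.07671 + 0.017 = 0.09371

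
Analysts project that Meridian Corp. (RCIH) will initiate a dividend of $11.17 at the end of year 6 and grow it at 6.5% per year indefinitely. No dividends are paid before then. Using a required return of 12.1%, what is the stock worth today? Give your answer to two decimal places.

$112.68

Deferred-dividend DDM. At t=5 the remaining stream is a growing perpetuity with first payment D_6 = 11.17.
V_5 = D_6/(r−g) = 11.17/(0.121−0.065) = 199.4643
P₀ = V_5/(1+r)^5 = 199.4643/(1+0.121)^5 = 112.6775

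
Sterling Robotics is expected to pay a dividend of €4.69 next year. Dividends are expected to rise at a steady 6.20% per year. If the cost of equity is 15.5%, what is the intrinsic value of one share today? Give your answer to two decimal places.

Gordon growth model: P₀ = D₁/(r − g), with D₁ = 4.69 given directly.
P₀ = 4.6900 / (0.155 − 0.062) = 4.6900 / 0.093 = 50.4301

€50.43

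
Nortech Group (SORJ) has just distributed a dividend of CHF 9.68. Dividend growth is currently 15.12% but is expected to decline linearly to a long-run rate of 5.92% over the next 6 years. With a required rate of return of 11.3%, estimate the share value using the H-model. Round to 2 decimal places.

CHF 240.24

H-model: P₀ = D₀[(1+g_L) + H(g_S−g_L)]/(r−g_L), with H = 6/2 = 3.
P₀ = 9.68 × [(1+0.0592) + 3×(0.1512−0.0592)] / (0.113−0.0592)
   = 9.68 × 1.3352 / 0.0538 = 240.2367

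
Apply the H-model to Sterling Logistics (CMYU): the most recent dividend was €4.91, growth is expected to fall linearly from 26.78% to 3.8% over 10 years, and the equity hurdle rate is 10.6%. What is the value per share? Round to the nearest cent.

€157.91

H-model: P₀ = D₀[(1+g_L) + H(g_S−g_L)]/(r−g_L), with H = 10/2 = 5.
P₀ = 4.91 × [(1+0.038) + 5×(0.2678−0.038)] / (0.106−0.038)
   = 4.91 × 2.1870 / 0.068 = 157.9143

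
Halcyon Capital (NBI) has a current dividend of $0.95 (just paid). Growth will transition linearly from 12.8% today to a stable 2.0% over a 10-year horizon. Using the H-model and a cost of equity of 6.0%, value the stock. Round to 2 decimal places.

H-model: P₀ = D₀[(1+g_L) + H(g_S−g_L)]/(r−g_L), with H = 10/2 = 5.
P₀ = 0.95 × [(1+0.02) + 5×(0.128−0.02)] / (0.06−0.02)
   = 0.95 × 1.5600 / 0.04 = 37.0500

$37.05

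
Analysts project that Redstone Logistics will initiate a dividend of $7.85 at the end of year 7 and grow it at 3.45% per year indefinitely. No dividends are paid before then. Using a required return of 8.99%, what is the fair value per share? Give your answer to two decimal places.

$84.54

Deferred-dividend DDM. At t=6 the remaining stream is a growing perpetuity with first payment D_7 = 7.85.
V_6 = D_7/(r−g) = 7.85/(0.0899−0.0345) = 141.6968
P₀ = V_6/(1+r)^6 = 141.6968/(1+0.0899)^6 = 84.5357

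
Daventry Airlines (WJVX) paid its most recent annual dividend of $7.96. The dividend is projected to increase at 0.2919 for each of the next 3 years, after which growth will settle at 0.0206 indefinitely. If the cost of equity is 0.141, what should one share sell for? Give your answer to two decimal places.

Two-stage DDM. Project D₁…D_3 at 0.2919, terminal growth 0.0206, discount at r = 0.141.
D_1 = 10.2835
D_2 = 13.2853
D_3 = 17.1633
Terminal value at t=3: TV = D_4/(r−g) = 17.5168/(0.141−0.0206) = 145.4886
P₀ = 10.2835/(1+0.141)^1 + 13.2853/(1+0.141)^2 + 17.1633/(1+0.141)^3 + 145.4886/(1+0.141)^3 = 128.7144

$128.71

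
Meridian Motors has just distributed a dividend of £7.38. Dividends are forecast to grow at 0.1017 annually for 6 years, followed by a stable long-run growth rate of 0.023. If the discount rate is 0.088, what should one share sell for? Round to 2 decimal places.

Two-stage DDM. Project D₁…D_6 at 0.1017, terminal growth 0.023, discount at r = 0.088.
D_1 = 8.1305
D_2 = 8.9574
D_3 = 9.8684
D_4 = 10.8720
D_5 = 11.9777
D_6 = 13.1958
Terminal value at t=6: TV = D_7/(r−g) = 13.4993/(0.088−0.023) = 207.6819
P₀ = 8.1305/(1+0.088)^1 + 8.9574/(1+0.088)^2 + 9.8684/(1+0.088)^3 + 10.8720/(1+0.088)^4 + 11.9777/(1+0.088)^5 + 13.1958/(1+0.088)^6 + 207.6819/(1+0.088)^6 = 171.4790

£171.48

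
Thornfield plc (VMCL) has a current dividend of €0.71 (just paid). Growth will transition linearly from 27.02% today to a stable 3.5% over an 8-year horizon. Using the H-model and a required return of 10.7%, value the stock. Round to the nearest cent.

€19.48

H-model: P₀ = D₀[(1+g_L) + H(g_S−g_L)]/(r−g_L), with H = 8/2 = 4.
P₀ = 0.71 × [(1+0.035) + 4×(0.2702−0.035)] / (0.107−0.035)
   = 0.71 × 1.9758 / 0.072 = 19.4836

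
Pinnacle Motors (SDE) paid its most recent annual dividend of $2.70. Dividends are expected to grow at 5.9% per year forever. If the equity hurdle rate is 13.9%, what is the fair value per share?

$35.74

Gordon growth model: P₀ = D₁/(r − g). D₁ = 2.70 × (1 + 0.059) = 2.8593.
P₀ = 2.8593 / (0.139 − 0.059) = 2.8593 / 0.08 = 35.7412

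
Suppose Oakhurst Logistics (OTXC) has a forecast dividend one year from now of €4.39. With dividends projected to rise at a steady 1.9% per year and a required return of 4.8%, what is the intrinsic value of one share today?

€151.38

Gordon growth model: P₀ = D₁/(r − g), with D₁ = 4.39 given directly.
P₀ = 4.3900 / (0.048 − 0.019) = 4.3900 / 0.029 = 151.3793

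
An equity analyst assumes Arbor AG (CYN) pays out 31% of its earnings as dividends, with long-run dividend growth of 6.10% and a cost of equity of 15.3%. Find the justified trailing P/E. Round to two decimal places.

3.58

Justified trailing P/E = b(1+g)/(r−g) = 0.31×(1+0.061)/(0.153−0.061) = 3.5751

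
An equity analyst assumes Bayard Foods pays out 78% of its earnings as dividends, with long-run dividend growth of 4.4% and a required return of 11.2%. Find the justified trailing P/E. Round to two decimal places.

Justified trailing P/E = b(1+g)/(r−g) = 0.78×(1+0.044)/(0.112−0.044) = 11.9753

11.98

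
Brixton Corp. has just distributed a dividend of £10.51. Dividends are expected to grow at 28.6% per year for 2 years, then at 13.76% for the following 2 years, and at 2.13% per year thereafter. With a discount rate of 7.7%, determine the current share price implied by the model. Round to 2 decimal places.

Three-stage DDM. Project D₁…D_4; terminal Gordon value at t=4 with g = 0.0213; discount at r = 0.077.
D_1 = 13.5159
D_2 = 17.3814
D_3 = 19.7731
D_4 = 22.4939
TV_4 = 22.9730/(0.077−0.0213) = 412.4411
P₀ = Σ Dₜ/(1+r)ᵗ + TV_4/(1+r)^4 = 366.6296

£366.63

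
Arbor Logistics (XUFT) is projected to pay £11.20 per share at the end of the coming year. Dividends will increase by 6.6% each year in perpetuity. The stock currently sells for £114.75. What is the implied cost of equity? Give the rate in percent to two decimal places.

16.36%

Rearranging the constant-growth DDM: r = D₁/P₀ + g.
r = 11.2000 / 114.75 + 0.066 = 0.09760 + 0.066 = 0.16360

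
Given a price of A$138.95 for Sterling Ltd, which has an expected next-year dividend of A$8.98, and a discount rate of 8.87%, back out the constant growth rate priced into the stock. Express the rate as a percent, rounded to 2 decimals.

From P₀ = D₁/(r − g), the implied growth is g = r − D₁/P₀.
g = 0.0887 − 8.98/138.95 = 0.0887 − 0.06463 = 0.02407

2.41%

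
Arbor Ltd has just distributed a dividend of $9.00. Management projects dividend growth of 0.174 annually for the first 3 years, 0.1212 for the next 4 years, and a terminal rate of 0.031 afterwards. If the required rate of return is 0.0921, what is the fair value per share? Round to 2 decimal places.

Three-stage DDM. Project D₁…D_7; terminal Gordon value at t=7 with g = 0.031; discount at r = 0.0921.
D_1 = 10.5660
D_2 = 12.4045
D_3 = 14.5629
D_4 = 16.3279
D_5 = 18.3068
D_6 = 20.5256
D_7 = 23.0133
TV_7 = 23.7267/(0.0921−0.031) = 388.3261
P₀ = Σ Dₜ/(1+r)ᵗ + TV_7/(1+r)^7 = 288.6221

$288.62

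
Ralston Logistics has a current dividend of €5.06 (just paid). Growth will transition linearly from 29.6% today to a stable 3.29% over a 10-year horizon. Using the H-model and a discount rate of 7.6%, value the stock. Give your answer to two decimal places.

H-model: P₀ = D₀[(1+g_L) + H(g_S−g_L)]/(r−g_L), with H = 10/2 = 5.
P₀ = 5.06 × [(1+0.0329) + 5×(0.296−0.0329)] / (0.076−0.0329)
   = 5.06 × 2.3484 / 0.0431 = 275.7054

€275.71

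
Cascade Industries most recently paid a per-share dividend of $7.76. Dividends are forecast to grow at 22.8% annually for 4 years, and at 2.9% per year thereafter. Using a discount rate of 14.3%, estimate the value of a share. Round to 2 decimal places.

$130.58

Two-stage DDM. Project D₁…D_4 at 0.228, terminal growth 0.029, discount at r = 0.143.
D_1 = 9.5293
D_2 = 11.7020
D_3 = 14.3700
D_4 = 17.6464
Terminal value at t=4: TV = D_5/(r−g) = 18.1581/(0.143−0.029) = 159.2816
P₀ = 9.5293/(1+0.143)^1 + 11.7020/(1+0.143)^2 + 14.3700/(1+0.143)^3 + 17.6464/(1+0.143)^4 + 159.2816/(1+0.143)^4 = 130.5774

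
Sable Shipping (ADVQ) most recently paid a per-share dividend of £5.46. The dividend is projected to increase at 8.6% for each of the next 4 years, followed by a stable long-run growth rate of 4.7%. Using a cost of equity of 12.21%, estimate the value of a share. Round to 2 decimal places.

Two-stage DDM. Project D₁…D_4 at 0.086, terminal growth 0.047, discount at r = 0.1221.
D_1 = 5.9296
D_2 = 6.4395
D_3 = 6.9933
D_4 = 7.5947
Terminal value at t=4: TV = D_5/(r−g) = 7.9517/(0.1221−0.047) = 105.8812
P₀ = 5.9296/(1+0.1221)^1 + 6.4395/(1+0.1221)^2 + 6.9933/(1+0.1221)^3 + 7.5947/(1+0.1221)^4 + 105.8812/(1+0.1221)^4 = 86.9261

£86.93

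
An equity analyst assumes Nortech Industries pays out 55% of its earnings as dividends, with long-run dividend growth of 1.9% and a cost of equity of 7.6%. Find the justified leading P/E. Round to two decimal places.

Justified leading P/E = b/(r−g) = 0.55/(0.076−0.019) = 9.6491

9.65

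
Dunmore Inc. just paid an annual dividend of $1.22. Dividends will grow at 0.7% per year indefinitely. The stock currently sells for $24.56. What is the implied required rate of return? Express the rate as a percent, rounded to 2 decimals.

5.70%

Rearranging the constant-growth DDM: r = D₁/P₀ + g.
D₁ = 1.22 × (1 + 0.007) = 1.2285.
r = 1.2285 / 24.56 + 0.007 = 0.05002 + 0.007 = 0.05702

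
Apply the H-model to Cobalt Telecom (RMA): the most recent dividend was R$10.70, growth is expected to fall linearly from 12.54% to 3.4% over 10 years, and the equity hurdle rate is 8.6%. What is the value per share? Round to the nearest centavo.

R$306.80

H-model: P₀ = D₀[(1+g_L) + H(g_S−g_L)]/(r−g_L), with H = 10/2 = 5.
P₀ = 10.70 × [(1+0.034) + 5×(0.1254−0.034)] / (0.086−0.034)
   = 10.70 × 1.4910 / 0.052 = 306.8019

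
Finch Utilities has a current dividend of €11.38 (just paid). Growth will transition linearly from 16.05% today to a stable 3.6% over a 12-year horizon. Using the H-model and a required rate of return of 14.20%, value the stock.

€191.42

H-model: P₀ = D₀[(1+g_L) + H(g_S−g_L)]/(r−g_L), with H = 12/2 = 6.
P₀ = 11.38 × [(1+0.036) + 6×(0.1605−0.036)] / (0.142−0.036)
   = 11.38 × 1.7830 / 0.106 = 191.4202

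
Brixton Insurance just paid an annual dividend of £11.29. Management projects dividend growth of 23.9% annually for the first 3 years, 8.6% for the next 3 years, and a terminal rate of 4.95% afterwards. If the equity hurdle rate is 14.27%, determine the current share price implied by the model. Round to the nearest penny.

Three-stage DDM. Project D₁…D_6; terminal Gordon value at t=6 with g = 0.0495; discount at r = 0.1427.
D_1 = 13.9883
D_2 = 17.3315
D_3 = 21.4737
D_4 = 23.3205
D_5 = 25.3261
D_6 = 27.5041
TV_6 = 28.8655/(0.1427−0.0495) = 309.7162
P₀ = Σ Dₜ/(1+r)ᵗ + TV_6/(1+r)^6 = 218.0505

£218.05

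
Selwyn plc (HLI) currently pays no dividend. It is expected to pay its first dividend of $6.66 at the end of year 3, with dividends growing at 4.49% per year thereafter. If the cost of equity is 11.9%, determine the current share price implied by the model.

$71.78

Deferred-dividend DDM. At t=2 the remaining stream is a growing perpetuity with first payment D_3 = 6.66.
V_2 = D_3/(r−g) = 6.66/(0.119−0.0449) = 89.8785
P₀ = V_2/(1+r)^2 = 89.8785/(1+0.119)^2 = 71.7787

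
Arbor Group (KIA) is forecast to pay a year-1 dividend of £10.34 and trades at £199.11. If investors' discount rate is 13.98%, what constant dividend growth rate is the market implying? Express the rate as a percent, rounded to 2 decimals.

From P₀ = D₁/(r − g), the implied growth is g = r − D₁/P₀.
g = 0.1398 − 10.34/199.11 = 0.1398 − 0.05193 = 0.08787

8.79%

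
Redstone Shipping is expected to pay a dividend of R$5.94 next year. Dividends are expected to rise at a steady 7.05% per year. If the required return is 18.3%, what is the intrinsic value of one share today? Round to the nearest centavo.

R$52.80

Gordon growth model: P₀ = D₁/(r − g), with D₁ = 5.94 given directly.
P₀ = 5.9400 / (0.183 − 0.0705) = 5.9400 / 0.1125 = 52.8000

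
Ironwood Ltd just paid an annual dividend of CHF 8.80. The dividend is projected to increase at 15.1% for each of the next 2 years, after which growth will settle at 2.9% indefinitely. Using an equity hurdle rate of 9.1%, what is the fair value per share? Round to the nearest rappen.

Two-stage DDM. Project D₁…D_2 at 0.151, terminal growth 0.029, discount at r = 0.091.
D_1 = 10.1288
D_2 = 11.6582
Terminal value at t=2: TV = D_3/(r−g) = 11.9963/(0.091−0.029) = 193.4893
P₀ = 10.1288/(1+0.091)^1 + 11.6582/(1+0.091)^2 + 193.4893/(1+0.091)^2 = 181.6362

CHF 181.64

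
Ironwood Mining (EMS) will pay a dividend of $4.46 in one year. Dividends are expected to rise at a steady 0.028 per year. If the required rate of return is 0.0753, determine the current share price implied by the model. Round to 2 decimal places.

Gordon growth model: P₀ = D₁/(r − g), with D₁ = 4.46 given directly.
P₀ = 4.4600 / (0.0753 − 0.028) = 4.4600 / 0.0473 = 94.2918

$94.29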